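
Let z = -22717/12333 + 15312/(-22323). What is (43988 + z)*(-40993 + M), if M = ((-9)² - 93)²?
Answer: -164888635079685815/91769853 ≈ -1.7968e+9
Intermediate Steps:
z = -231984829/91769853 (z = -22717*1/12333 + 15312*(-1/22323) = -22717/12333 - 5104/7441 = -231984829/91769853 ≈ -2.5279)
M = 144 (M = (81 - 93)² = (-12)² = 144)
(43988 + z)*(-40993 + M) = (43988 - 231984829/91769853)*(-40993 + 144) = (4036540308935/91769853)*(-40849) = -164888635079685815/91769853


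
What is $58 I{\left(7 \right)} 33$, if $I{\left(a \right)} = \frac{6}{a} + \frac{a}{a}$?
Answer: $\frac{24882}{7} \approx 3554.6$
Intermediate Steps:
$I{\left(a \right)} = 1 + \frac{6}{a}$ ($I{\left(a \right)} = \frac{6}{a} + 1 = 1 + \frac{6}{a}$)
$58 I{\left(7 \right)} 33 = 58 \frac{6 + 7}{7} \cdot 33 = 58 \cdot \frac{1}{7} \cdot 13 \cdot 33 = 58 \cdot \frac{13}{7} \cdot 33 = \frac{754}{7} \cdot 33 = \frac{24882}{7}$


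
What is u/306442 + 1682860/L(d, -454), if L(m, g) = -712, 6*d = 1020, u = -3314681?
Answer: -32378689812/13636669 ≈ -2374.4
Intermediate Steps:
d = 170 (d = (⅙)*1020 = 170)
u/306442 + 1682860/L(d, -454) = -3314681/306442 + 1682860/(-712) = -3314681*1/306442 + 1682860*(-1/712) = -3314681/306442 - 420715/178 = -32378689812/13636669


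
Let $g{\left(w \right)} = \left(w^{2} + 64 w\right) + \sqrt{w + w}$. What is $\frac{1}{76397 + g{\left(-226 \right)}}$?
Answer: $\frac{113009}{12771034533} - \frac{2 i \sqrt{113}}{12771034533} \approx 8.8489 \cdot 10^{-6} - 1.6647 \cdot 10^{-9} i$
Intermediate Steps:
$g{\left(w \right)} = w^{2} + 64 w + \sqrt{2} \sqrt{w}$ ($g{\left(w \right)} = \left(w^{2} + 64 w\right) + \sqrt{2 w} = \left(w^{2} + 64 w\right) + \sqrt{2} \sqrt{w} = w^{2} + 64 w + \sqrt{2} \sqrt{w}$)
$\frac{1}{76397 + g{\left(-226 \right)}} = \frac{1}{76397 + \left(\left(-226\right)^{2} + 64 \left(-226\right) + \sqrt{2} \sqrt{-226}\right)} = \frac{1}{76397 + \left(51076 - 14464 + \sqrt{2} i \sqrt{226}\right)} = \frac{1}{76397 + \left(51076 - 14464 + 2 i \sqrt{113}\right)} = \frac{1}{76397 + \left(36612 + 2 i \sqrt{113}\right)} = \frac{1}{113009 + 2 i \sqrt{113}}$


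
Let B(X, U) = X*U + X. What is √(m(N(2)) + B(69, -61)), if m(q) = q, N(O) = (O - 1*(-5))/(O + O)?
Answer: I*√16553/2 ≈ 64.329*I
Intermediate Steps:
N(O) = (5 + O)/(2*O) (N(O) = (O + 5)/((2*O)) = (5 + O)*(1/(2*O)) = (5 + O)/(2*O))
B(X, U) = X + U*X (B(X, U) = U*X + X = X + U*X)
√(m(N(2)) + B(69, -61)) = √((½)*(5 + 2)/2 + 69*(1 - 61)) = √((½)*(½)*7 + 69*(-60)) = √(7/4 - 4140) = √(-16553/4) = I*√16553/2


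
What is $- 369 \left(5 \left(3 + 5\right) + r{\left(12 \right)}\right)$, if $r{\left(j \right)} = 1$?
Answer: $-15129$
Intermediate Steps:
$- 369 \left(5 \left(3 + 5\right) + r{\left(12 \right)}\right) = - 369 \left(5 \left(3 + 5\right) + 1\right) = - 369 \left(5 \cdot 8 + 1\right) = - 369 \left(40 + 1\right) = \left(-369\right) 41 = -15129$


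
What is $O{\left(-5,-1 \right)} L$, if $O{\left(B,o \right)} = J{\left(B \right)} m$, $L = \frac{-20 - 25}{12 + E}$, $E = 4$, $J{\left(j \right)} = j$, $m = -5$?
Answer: $- \frac{1125}{16} \approx -70.313$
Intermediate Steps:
$L = - \frac{45}{16}$ ($L = \frac{-20 - 25}{12 + 4} = - \frac{45}{16} \approx -2.8125$)
$O{\left(B,o \right)} = - 5 B$ ($O{\left(B,o \right)} = B \left(-5\right) = - 5 B$)
$O{\left(-5,-1 \right)} L = \left(-5\right) \left(-5\right) \left(- \frac{45}{16}\right) = 25 \left(- \frac{45}{16}\right) = - \frac{1125}{16}$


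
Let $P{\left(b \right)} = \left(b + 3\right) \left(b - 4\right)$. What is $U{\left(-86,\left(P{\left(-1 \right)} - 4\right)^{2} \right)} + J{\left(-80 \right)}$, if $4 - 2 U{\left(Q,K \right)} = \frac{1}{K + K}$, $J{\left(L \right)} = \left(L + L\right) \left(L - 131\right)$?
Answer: $\frac{26469407}{784} \approx 33762.0$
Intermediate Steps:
$P{\left(b \right)} = \left(-4 + b\right) \left(3 + b\right)$ ($P{\left(b \right)} = \left(3 + b\right) \left(-4 + b\right) = \left(-4 + b\right) \left(3 + b\right)$)
$J{\left(L \right)} = 2 L \left(-131 + L\right)$
$U{\left(Q,K \right)} = 2 - \frac{1}{4 K}$ ($U{\left(Q,K \right)} = 2 - \frac{1}{2 \left(K + K\right)} = 2 - \frac{1}{2 \cdot 2 K} = 2 - \frac{\frac{1}{2} \frac{1}{K}}{2} = 2 - \frac{1}{4 K}$)
$U{\left(-86,\left(P{\left(-1 \right)} - 4\right)^{2} \right)} + J{\left(-80 \right)} = \left(2 - \frac{1}{4 \left(\left(-12 + \left(-1\right)^{2} - -1\right) - 4\right)^{2}}\right) + 2 \left(-80\right) \left(-131 - 80\right) = \left(2 - \frac{1}{4 \left(\left(-12 + 1 + 1\right) - 4\right)^{2}}\right) + 2 \left(-80\right) \left(-211\right) = \left(2 - \frac{1}{4 \left(-10 - 4\right)^{2}}\right) + 33760 = \left(2 - \frac{1}{4 \left(-14\right)^{2}}\right) + 33760 = \left(2 - \frac{1}{4 \cdot 196}\right) + 33760 = \left(2 - \frac{1}{784}\right) + 33760 = \frac{1567}{784} + 33760 = \frac{26469407}{784}$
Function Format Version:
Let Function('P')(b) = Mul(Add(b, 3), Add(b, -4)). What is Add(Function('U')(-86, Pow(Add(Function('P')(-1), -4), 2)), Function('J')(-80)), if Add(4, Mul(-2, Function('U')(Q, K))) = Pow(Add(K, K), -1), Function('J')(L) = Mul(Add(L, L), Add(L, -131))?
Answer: Rational(26469407, 784) ≈ 33762.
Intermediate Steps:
Function('P')(b) = Mul(Add(-4, b), Add(3, b)) (Function('P')(b) = Mul(Add(3, b), Add(-4, b)) = Mul(Add(-4, b), Add(3, b)))
Function('J')(L) = Mul(2, L, Add(-131, L)) (Function('J')(L) = Mul(Mul(2, L), Add(-131, L)) = Mul(2, L, Add(-131, L)))
Function('U')(Q, K) = Add(2, Mul(Rational(-1, 4), Pow(K, -1))) (Function('U')(Q, K) = Add(2, Mul(Rational(-1, 2), Pow(Add(K, K), -1))) = Add(2, Mul(Rational(-1, 2), Pow(Mul(2, K), -1))) = Add(2, Mul(Rational(-1, 2), Mul(Rational(1, 2), Pow(K, -1)))) = Add(2, Mul(Rational(-1, 4), Pow(K, -1))))
Add(Function('U')(-86, Pow(Add(Function('P')(-1), -4), 2)), Function('J')(-80)) = Add(Add(2, Mul(Rational(-1, 4), Pow(Pow(Add(Add(-12, Pow(-1, 2), Mul(-1, -1)), -4), 2), -1))), Mul(2, -80, Add(-131, -80))) = Add(Add(2, Mul(Rational(-1, 4), Pow(Pow(Add(Add(-12, 1, 1), -4), 2), -1))), Mul(2, -80, -211)) = Add(Add(2, Mul(Rational(-1, 4), Pow(Pow(Add(-10, -4), 2), -1))), 33760) = Add(Add(2, Mul(Rational(-1, 4), Pow(Pow(-14, 2), -1))), 33760) = Add(Add(2, Mul(Rational(-1, 4), Pow(196, -1))), 33760) = Add(Add(2, Mul(Rational(-1, 4), Rational(1, 196))), 33760) = Add(Add(2, Rational(-1, 784)), 33760) = Add(Rational(1567, 784), 33760) = Rational(26469407, 784)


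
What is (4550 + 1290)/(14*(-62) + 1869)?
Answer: 5840/1001 ≈ 5.8342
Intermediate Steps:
(4550 + 1290)/(14*(-62) + 1869) = 5840/(-868 + 1869) = 5840/1001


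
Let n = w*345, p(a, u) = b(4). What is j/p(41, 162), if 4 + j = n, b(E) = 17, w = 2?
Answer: 686/17 ≈ 40.353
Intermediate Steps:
p(a, u) = 17
n = 690 (n = 2*345 = 690)
j = 686 (j = -4 + 690 = 686)
j/p(41, 162) = 686/17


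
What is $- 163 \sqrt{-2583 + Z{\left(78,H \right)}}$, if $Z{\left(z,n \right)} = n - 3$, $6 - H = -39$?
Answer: $- 1793 i \sqrt{21} \approx - 8216.6 i$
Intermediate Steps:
$H = 45$ ($H = 6 - -39 = 6 + 39 = 45$)
$Z{\left(z,n \right)} = -3 + n$ ($Z{\left(z,n \right)} = n - 3 = -3 + n$)
$- 163 \sqrt{-2583 + Z{\left(78,H \right)}} = - 163 \sqrt{-2583 + \left(-3 + 45\right)} = - 163 \sqrt{-2583 + 42} = - 163 \sqrt{-2541} = - 163 \cdot 11 i \sqrt{21} = - 1793 i \sqrt{21}$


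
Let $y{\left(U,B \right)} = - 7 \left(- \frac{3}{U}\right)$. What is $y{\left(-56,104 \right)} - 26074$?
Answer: $- \frac{208595}{8} \approx -26074.0$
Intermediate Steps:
$y{\left(U,B \right)} = \frac{21}{U}$
$y{\left(-56,104 \right)} - 26074 = \frac{21}{-56} - 26074 = 21 \left(- \frac{1}{56}\right) - 26074 = - \frac{3}{8} - 26074 = - \frac{208595}{8}$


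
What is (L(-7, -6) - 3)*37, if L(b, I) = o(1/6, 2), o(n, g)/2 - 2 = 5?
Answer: 407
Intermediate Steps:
o(n, g) = 14 (o(n, g) = 4 + 2*5 = 4 + 10 = 14)
L(b, I) = 14
(L(-7, -6) - 3)*37 = (14 - 3)*37 = 11*37 = 407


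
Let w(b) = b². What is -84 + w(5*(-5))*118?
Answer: 73666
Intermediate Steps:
-84 + w(5*(-5))*118 = -84 + (5*(-5))²*118 = -84 + (-25)²*118 = -84 + 625*118 = -84 + 73750 = 73666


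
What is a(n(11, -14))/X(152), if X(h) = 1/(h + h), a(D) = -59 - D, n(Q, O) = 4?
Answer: -19152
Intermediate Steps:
X(h) = 1/(2*h)
a(n(11, -14))/X(152) = (-59 - 1*4)/(((1/2)/152)) = (-59 - 4)/(((1/2)*(1/152))) = -63/1/304 = -63*304 = -19152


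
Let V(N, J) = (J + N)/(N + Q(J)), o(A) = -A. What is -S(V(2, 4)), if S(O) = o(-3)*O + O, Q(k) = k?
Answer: -4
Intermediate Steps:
V(N, J) = 1 (V(N, J) = (J + N)/(N + J) = (J + N)/(J + N) = 1)
S(O) = 4*O (S(O) = (-1*(-3))*O + O = 3*O + O = 4*O)
-S(V(2, 4)) = -4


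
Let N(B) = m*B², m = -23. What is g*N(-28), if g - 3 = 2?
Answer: -90160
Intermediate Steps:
g = 5 (g = 3 + 2 = 5)
N(B) = -23*B²
g*N(-28) = 5*(-23*(-28)²) = 5*(-23*784) = 5*(-18032) = -90160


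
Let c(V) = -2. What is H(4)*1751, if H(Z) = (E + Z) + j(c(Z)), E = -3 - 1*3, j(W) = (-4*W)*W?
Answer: -31518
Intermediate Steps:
j(W) = -4*W²
E = -6 (E = -3 - 3 = -6)
H(Z) = -22 + Z (H(Z) = (-6 + Z) - 4*(-2)² = (-6 + Z) - 4*4 = (-6 + Z) - 16 = -22 + Z)
H(4)*1751 = (-22 + 4)*1751 = -18*1751 = -31518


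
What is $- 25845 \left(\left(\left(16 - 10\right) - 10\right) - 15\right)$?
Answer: $491055$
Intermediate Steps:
$- 25845 \left(\left(\left(16 - 10\right) - 10\right) - 15\right) = - 25845 \left(\left(6 - 10\right) - 15\right) = - 25845 \left(-4 - 15\right) = \left(-25845\right) \left(-19\right) = 491055$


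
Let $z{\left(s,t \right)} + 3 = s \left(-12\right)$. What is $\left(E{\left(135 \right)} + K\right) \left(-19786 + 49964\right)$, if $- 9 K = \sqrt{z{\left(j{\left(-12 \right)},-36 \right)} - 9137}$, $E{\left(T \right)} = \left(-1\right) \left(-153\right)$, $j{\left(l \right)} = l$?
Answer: $4617234 - \frac{60356 i \sqrt{2249}}{9} \approx 4.6172 \cdot 10^{6} - 3.1803 \cdot 10^{5} i$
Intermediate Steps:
$z{\left(s,t \right)} = -3 - 12 s$ ($z{\left(s,t \right)} = -3 + s \left(-12\right) = -3 - 12 s$)
$E{\left(T \right)} = 153$
$K = - \frac{2 i \sqrt{2249}}{9}$ ($K = - \frac{\sqrt{\left(-3 - -144\right) - 9137}}{9} = - \frac{\sqrt{\left(-3 + 144\right) - 9137}}{9} = - \frac{\sqrt{141 - 9137}}{9} = - \frac{\sqrt{-8996}}{9} = - \frac{2 i \sqrt{2249}}{9} \approx - 10.539 i$)
$\left(E{\left(135 \right)} + K\right) \left(-19786 + 49964\right) = \left(153 - \frac{2 i \sqrt{2249}}{9}\right) \left(-19786 + 49964\right) = \left(153 - \frac{2 i \sqrt{2249}}{9}\right) 30178 = 4617234 - \frac{60356 i \sqrt{2249}}{9}$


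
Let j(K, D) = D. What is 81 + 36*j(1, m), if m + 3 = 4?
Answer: 117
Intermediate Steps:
m = 1 (m = -3 + 4 = 1)
81 + 36*j(1, m) = 81 + 36*1 = 81 + 36 = 117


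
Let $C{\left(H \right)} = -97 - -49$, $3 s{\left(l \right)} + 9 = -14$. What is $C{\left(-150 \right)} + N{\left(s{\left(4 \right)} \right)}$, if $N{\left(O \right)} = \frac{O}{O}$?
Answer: $-47$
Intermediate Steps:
$s{\left(l \right)} = - \frac{23}{3}$ ($s{\left(l \right)} = -3 + \frac{1}{3} \left(-14\right) = -3 - \frac{14}{3} = - \frac{23}{3}$)
$N{\left(O \right)} = 1$
$C{\left(H \right)} = -48$ ($C{\left(H \right)} = -97 + 49 = -48$)
$C{\left(-150 \right)} + N{\left(s{\left(4 \right)} \right)} = -48 + 1 = -47$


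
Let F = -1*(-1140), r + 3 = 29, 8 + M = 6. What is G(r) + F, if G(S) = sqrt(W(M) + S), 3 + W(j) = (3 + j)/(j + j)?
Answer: 1140 + sqrt(91)/2 ≈ 1144.8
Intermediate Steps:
M = -2 (M = -8 + 6 = -2)
W(j) = -3 + (3 + j)/(2*j) (W(j) = -3 + (3 + j)/(j + j) = -3 + (3 + j)/((2*j)) = -3 + (3 + j)*(1/(2*j)) = -3 + (3 + j)/(2*j))
r = 26 (r = -3 + 29 = 26)
F = 1140
G(S) = sqrt(-13/4 + S) (G(S) = sqrt((1/2)*(3 - 5*(-2))/(-2) + S) = sqrt((1/2)*(-1/2)*(3 + 10) + S) = sqrt((1/2)*(-1/2)*13 + S) = sqrt(-13/4 + S))
G(r) + F = sqrt(-13 + 4*26)/2 + 1140 = sqrt(-13 + 104)/2 + 1140 = sqrt(91)/2 + 1140 = 1140 + sqrt(91)/2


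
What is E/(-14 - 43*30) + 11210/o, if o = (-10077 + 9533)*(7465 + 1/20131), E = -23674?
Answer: 6365405634289/350669562304 ≈ 18.152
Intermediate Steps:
o = -81751186304/20131 (o = -544*(7465 + 1/20131) = -544*150277916/20131 = -81751186304/20131 ≈ -4.0610e+6)
E/(-14 - 43*30) + 11210/o = -23674/(-14 - 43*30) + 11210/(-81751186304/20131) = -23674/(-14 - 1290) + 11210*(-20131/81751186304) = -23674/(-1304) - 5938645/2151347008 = -23674*(-1/1304) - 5938645/2151347008 = 11837/652 - 5938645/2151347008 = 6365405634289/350669562304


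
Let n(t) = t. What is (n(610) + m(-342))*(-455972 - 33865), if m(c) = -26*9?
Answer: -184178712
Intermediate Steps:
m(c) = -234
(n(610) + m(-342))*(-455972 - 33865) = (610 - 234)*(-455972 - 33865) = 376*(-489837) = -184178712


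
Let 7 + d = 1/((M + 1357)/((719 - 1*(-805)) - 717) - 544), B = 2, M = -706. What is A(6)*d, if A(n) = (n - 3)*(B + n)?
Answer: -24554448/146119 ≈ -168.04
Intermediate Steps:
A(n) = (-3 + n)*(2 + n) (A(n) = (n - 3)*(2 + n) = (-3 + n)*(2 + n))
d = -1023102/146119 (d = -7 + 1/((-706 + 1357)/((719 - 1*(-805)) - 717) - 544) = -7 + 1/(651/((719 + 805) - 717) - 544) = -7 + 1/(651/(1524 - 717) - 544) = -7 + 1/(651/807 - 544) = -7 + 1/(651*(1/807) - 544) = -7 + 1/(217/269 - 544) = -7 + 1/(-146119/269) = -7 - 269/146119 = -1023102/146119 ≈ -7.0018)
A(6)*d = (-6 + 6² - 1*6)*(-1023102/146119) = (-6 + 36 - 6)*(-1023102/146119) = 24*(-1023102/146119) = -24554448/146119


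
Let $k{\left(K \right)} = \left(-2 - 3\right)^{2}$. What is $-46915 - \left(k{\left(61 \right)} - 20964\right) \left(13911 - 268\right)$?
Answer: $285623862$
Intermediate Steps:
$k{\left(K \right)} = 25$ ($k{\left(K \right)} = \left(-5\right)^{2} = 25$)
$-46915 - \left(k{\left(61 \right)} - 20964\right) \left(13911 - 268\right) = -46915 - \left(25 - 20964\right) \left(13911 - 268\right) = -46915 - \left(-20939\right) 13643 = -46915 - -285670777 = -46915 + 285670777 = 285623862$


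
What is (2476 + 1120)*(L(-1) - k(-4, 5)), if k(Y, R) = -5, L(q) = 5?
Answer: 35960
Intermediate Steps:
(2476 + 1120)*(L(-1) - k(-4, 5)) = (2476 + 1120)*(5 - 1*(-5)) = 3596*(5 + 5) = 3596*10 = 35960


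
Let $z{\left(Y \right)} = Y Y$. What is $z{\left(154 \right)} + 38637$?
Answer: $62353$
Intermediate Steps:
$z{\left(Y \right)} = Y^{2}$
$z{\left(154 \right)} + 38637 = 154^{2} + 38637 = 23716 + 38637 = 62353$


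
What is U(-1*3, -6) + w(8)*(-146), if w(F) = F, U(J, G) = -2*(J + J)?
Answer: -1156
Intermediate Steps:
U(J, G) = -4*J
U(-1*3, -6) + w(8)*(-146) = -(-4)*3 + 8*(-146) = -4*(-3) - 1168 = 12 - 1168 = -1156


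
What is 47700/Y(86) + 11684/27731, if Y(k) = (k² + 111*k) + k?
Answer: 3842737/1192433 ≈ 3.2226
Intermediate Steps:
Y(k) = k² + 112*k
47700/Y(86) + 11684/27731 = 47700/((86*(112 + 86))) + 11684/27731 = 47700/((86*198)) + 11684*(1/27731) = 47700/17028 + 11684/27731 = 47700*(1/17028) + 11684/27731 = 1325/473 + 11684/27731 = 3842737/1192433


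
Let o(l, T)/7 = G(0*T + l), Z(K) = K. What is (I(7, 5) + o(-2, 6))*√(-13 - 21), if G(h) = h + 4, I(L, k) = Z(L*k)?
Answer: 49*I*√34 ≈ 285.72*I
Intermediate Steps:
I(L, k) = L*k
G(h) = 4 + h
o(l, T) = 28 + 7*l (o(l, T) = 7*(4 + (0*T + l)) = 7*(4 + (0 + l)) = 7*(4 + l) = 28 + 7*l)
(I(7, 5) + o(-2, 6))*√(-13 - 21) = (7*5 + (28 + 7*(-2)))*√(-13 - 21) = (35 + (28 - 14))*√(-34) = (35 + 14)*(I*√34) = 49*(I*√34) = 49*I*√34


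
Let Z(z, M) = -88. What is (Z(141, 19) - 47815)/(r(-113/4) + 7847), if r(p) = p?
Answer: -191612/31275 ≈ -6.1267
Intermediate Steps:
(Z(141, 19) - 47815)/(r(-113/4) + 7847) = (-88 - 47815)/(-113/4 + 7847) = -47903/(-113*1/4 + 7847) = -47903/(-113/4 + 7847) = -47903/31275/4 = -47903*4/31275 = -191612/31275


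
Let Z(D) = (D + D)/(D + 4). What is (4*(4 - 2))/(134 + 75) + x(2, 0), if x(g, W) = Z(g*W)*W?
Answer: 8/209 ≈ 0.038278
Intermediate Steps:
Z(D) = 2*D/(4 + D) (Z(D) = (2*D)/(4 + D) = 2*D/(4 + D))
x(g, W) = 2*g*W²/(4 + W*g) (x(g, W) = (2*(g*W)/(4 + g*W))*W = (2*(W*g)/(4 + W*g))*W = (2*W*g/(4 + W*g))*W = 2*g*W²/(4 + W*g))
(4*(4 - 2))/(134 + 75) + x(2, 0) = (4*(4 - 2))/(134 + 75) + 2*2*0²/(4 + 0*2) = (4*2)/209 + 2*2*0/(4 + 0) = (1/209)*8 + 2*2*0/4 = 8/209 + 2*2*0*(¼) = 8/209 + 0 = 8/209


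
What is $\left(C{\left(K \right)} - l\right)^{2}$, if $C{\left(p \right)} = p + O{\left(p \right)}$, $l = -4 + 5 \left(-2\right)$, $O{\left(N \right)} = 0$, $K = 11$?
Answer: $625$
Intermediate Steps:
$l = -14$ ($l = -4 - 10 = -14$)
$C{\left(p \right)} = p$ ($C{\left(p \right)} = p + 0 = p$)
$\left(C{\left(K \right)} - l\right)^{2} = \left(11 - -14\right)^{2} = \left(11 + 14\right)^{2} = 25^{2} = 625$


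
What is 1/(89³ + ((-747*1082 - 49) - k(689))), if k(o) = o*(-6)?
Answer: -1/99200 ≈ -1.0081e-5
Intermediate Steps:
k(o) = -6*o
1/(89³ + ((-747*1082 - 49) - k(689))) = 1/(89³ + ((-747*1082 - 49) - (-6)*689)) = 1/(704969 + ((-808254 - 49) - 1*(-4134))) = 1/(704969 + (-808303 + 4134)) = 1/(704969 - 804169) = 1/(-99200) = -1/99200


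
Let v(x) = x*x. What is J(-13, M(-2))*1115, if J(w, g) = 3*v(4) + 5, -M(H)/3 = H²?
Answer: 59095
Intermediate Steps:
v(x) = x²
M(H) = -3*H²
J(w, g) = 53 (J(w, g) = 3*4² + 5 = 3*16 + 5 = 48 + 5 = 53)
J(-13, M(-2))*1115 = 53*1115 = 59095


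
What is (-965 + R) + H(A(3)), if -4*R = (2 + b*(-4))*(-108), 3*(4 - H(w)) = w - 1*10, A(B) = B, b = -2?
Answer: -2066/3 ≈ -688.67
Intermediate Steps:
H(w) = 22/3 - w/3 (H(w) = 4 - (w - 1*10)/3 = 4 - (w - 10)/3 = 4 - (-10 + w)/3 = 4 + (10/3 - w/3) = 22/3 - w/3)
R = 270 (R = -(2 - 2*(-4))*(-108)/4 = -(2 + 8)*(-108)/4 = -5*(-108)/2 = -¼*(-1080) = 270)
(-965 + R) + H(A(3)) = (-965 + 270) + (22/3 - ⅓*3) = -695 + (22/3 - 1) = -695 + 19/3 = -2066/3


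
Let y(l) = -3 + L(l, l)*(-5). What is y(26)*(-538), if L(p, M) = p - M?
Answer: 1614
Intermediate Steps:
y(l) = -3 (y(l) = -3 + (l - l)*(-5) = -3 + 0*(-5) = -3 + 0 = -3)
y(26)*(-538) = -3*(-538) = 1614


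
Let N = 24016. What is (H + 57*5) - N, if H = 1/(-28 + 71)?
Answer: -1020432/43 ≈ -23731.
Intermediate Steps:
H = 1/43 ≈ 0.023256
(H + 57*5) - N = (1/43 + 57*5) - 1*24016 = (1/43 + 285) - 24016 = 12256/43 - 24016 = -1020432/43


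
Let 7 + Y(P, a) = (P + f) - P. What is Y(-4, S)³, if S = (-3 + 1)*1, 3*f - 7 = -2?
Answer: -4096/27 ≈ -151.70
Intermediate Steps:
f = 5/3 (f = 7/3 + (⅓)*(-2) = 7/3 - ⅔ = 5/3 ≈ 1.6667)
S = -2 (S = -2*1 = -2)
Y(P, a) = -16/3 (Y(P, a) = -7 + ((P + 5/3) - P) = -7 + ((5/3 + P) - P) = -7 + 5/3 = -16/3)
Y(-4, S)³ = (-16/3)³ = -4096/27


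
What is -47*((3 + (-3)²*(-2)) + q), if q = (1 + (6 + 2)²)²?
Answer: -197870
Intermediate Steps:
q = 4225 (q = (1 + 8²)² = (1 + 64)² = 65² = 4225)
-47*((3 + (-3)²*(-2)) + q) = -47*((3 + (-3)²*(-2)) + 4225) = -47*((3 + 9*(-2)) + 4225) = -47*((3 - 18) + 4225) = -47*(-15 + 4225) = -47*4210 = -197870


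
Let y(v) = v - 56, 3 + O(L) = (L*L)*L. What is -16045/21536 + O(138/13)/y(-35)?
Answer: -59664043531/4305627872 ≈ -13.857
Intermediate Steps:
O(L) = -3 + L³ (O(L) = -3 + (L*L)*L = -3 + L²*L = -3 + L³)
y(v) = -56 + v
-16045/21536 + O(138/13)/y(-35) = -16045/21536 + (-3 + (138/13)³)/(-56 - 35) = -16045*1/21536 + (-3 + (138*(1/13))³)/(-91) = -16045/21536 + (-3 + (138/13)³)*(-1/91) = -16045/21536 + (-3 + 2628072/2197)*(-1/91) = -16045/21536 + (2621481/2197)*(-1/91) = -16045/21536 - 2621481/199927 = -59664043531/4305627872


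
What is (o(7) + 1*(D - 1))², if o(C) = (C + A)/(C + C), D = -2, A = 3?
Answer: 256/49 ≈ 5.2245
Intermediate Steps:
o(C) = (3 + C)/(2*C) (o(C) = (C + 3)/(C + C) = (3 + C)/((2*C)) = (3 + C)*(1/(2*C)) = (3 + C)/(2*C))
(o(7) + 1*(D - 1))² = ((½)*(3 + 7)/7 + 1*(-2 - 1))² = ((½)*(⅐)*10 + 1*(-3))² = (5/7 - 3)² = (-16/7)² = 256/49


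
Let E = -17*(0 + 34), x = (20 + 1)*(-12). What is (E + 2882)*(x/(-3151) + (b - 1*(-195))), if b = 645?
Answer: 6098899968/3151 ≈ 1.9355e+6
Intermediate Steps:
x = -252 (x = 21*(-12) = -252)
E = -578 (E = -17*34 = -578)
(E + 2882)*(x/(-3151) + (b - 1*(-195))) = (-578 + 2882)*(-252/(-3151) + (645 - 1*(-195))) = 2304*(-252*(-1/3151) + (645 + 195)) = 2304*(252/3151 + 840) = 2304*(2647092/3151) = 6098899968/3151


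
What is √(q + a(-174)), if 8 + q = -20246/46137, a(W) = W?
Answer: 2*I*√574472535/3549 ≈ 13.507*I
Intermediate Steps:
q = -389342/46137 (q = -8 - 20246/46137 = -389342/46137 ≈ -8.4388)
√(q + a(-174)) = √(-389342/46137 - 174) = √(-8417180/46137) = 2*I*√574472535/3549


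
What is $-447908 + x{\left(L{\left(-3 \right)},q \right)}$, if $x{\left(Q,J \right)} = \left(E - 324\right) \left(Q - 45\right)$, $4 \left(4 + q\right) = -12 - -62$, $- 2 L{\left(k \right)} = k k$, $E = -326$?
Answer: $-415733$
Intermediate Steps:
$L{\left(k \right)} = - \frac{k^{2}}{2}$ ($L{\left(k \right)} = - \frac{k k}{2} = - \frac{k^{2}}{2}$)
$q = \frac{17}{2}$ ($q = -4 + \frac{-12 - -62}{4} = -4 + \frac{-12 + 62}{4} = -4 + \frac{1}{4} \cdot 50 = -4 + \frac{25}{2} = \frac{17}{2} \approx 8.5$)
$x{\left(Q,J \right)} = 29250 - 650 Q$ ($x{\left(Q,J \right)} = \left(-326 - 324\right) \left(Q - 45\right) = - 650 \left(-45 + Q\right) = 29250 - 650 Q$)
$-447908 + x{\left(L{\left(-3 \right)},q \right)} = -447908 + \left(29250 - 650 \left(- \frac{\left(-3\right)^{2}}{2}\right)\right) = -447908 + \left(29250 - 650 \left(\left(- \frac{1}{2}\right) 9\right)\right) = -447908 + \left(29250 - -2925\right) = -447908 + \left(29250 + 2925\right) = -447908 + 32175 = -415733$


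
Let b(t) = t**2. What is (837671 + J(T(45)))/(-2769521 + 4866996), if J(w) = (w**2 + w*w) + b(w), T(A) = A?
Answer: 843746/2097475 ≈ 0.40227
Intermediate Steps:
J(w) = 3*w**2 (J(w) = (w**2 + w*w) + w**2 = (w**2 + w**2) + w**2 = 2*w**2 + w**2 = 3*w**2)
(837671 + J(T(45)))/(-2769521 + 4866996) = (837671 + 3*45**2)/(-2769521 + 4866996) = (837671 + 3*2025)/2097475 = (837671 + 6075)*(1/2097475) = 843746*(1/2097475) = 843746/2097475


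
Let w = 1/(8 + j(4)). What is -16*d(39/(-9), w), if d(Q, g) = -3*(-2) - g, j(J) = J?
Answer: -284/3 ≈ -94.667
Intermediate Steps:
w = 1/12 (w = 1/(8 + 4) = 1/12 ≈ 0.083333)
d(Q, g) = 6 - g
-16*d(39/(-9), w) = -16*(6 - 1*1/12) = -16*(6 - 1/12) = -16*71/12 = -284/3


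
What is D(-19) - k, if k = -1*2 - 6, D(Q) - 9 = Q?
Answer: -2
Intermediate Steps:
D(Q) = 9 + Q
k = -8 (k = -2 - 6 = -8)
D(-19) - k = (9 - 19) - 1*(-8) = -10 + 8 = -2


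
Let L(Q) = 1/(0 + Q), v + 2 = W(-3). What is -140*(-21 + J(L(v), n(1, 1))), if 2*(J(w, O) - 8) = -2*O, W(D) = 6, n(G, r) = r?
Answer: 1960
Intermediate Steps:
v = 4 (v = -2 + 6 = 4)
L(Q) = 1/Q
J(w, O) = 8 - O (J(w, O) = 8 + (-2*O)/2 = 8 - O)
-140*(-21 + J(L(v), n(1, 1))) = -140*(-21 + (8 - 1*1)) = -140*(-21 + (8 - 1)) = -140*(-21 + 7) = -140*(-14) = 1960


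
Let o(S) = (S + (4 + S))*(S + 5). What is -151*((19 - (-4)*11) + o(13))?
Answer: -91053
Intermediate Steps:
o(S) = (4 + 2*S)*(5 + S)
-151*((19 - (-4)*11) + o(13)) = -151*((19 - (-4)*11) + (20 + 2*13² + 14*13)) = -151*((19 - 1*(-44)) + (20 + 2*169 + 182)) = -151*((19 + 44) + (20 + 338 + 182)) = -151*(63 + 540) = -151*603 = -91053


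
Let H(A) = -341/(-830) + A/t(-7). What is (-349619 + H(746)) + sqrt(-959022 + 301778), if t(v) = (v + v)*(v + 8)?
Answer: -2031593593/5810 + 2*I*sqrt(164311) ≈ -3.4967e+5 + 810.71*I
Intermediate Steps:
t(v) = 2*v*(8 + v) (t(v) = (2*v)*(8 + v) = 2*v*(8 + v))
H(A) = 341/830 - A/14 (H(A) = -341/(-830) + A/((2*(-7)*(8 - 7))) = -341*(-1/830) + A/((2*(-7)*1)) = 341/830 + A/(-14) = 341/830 + A*(-1/14) = 341/830 - A/14)
(-349619 + H(746)) + sqrt(-959022 + 301778) = (-349619 + (341/830 - 1/14*746)) + sqrt(-959022 + 301778) = (-349619 + (341/830 - 373/7)) + sqrt(-657244) = (-349619 - 307203/5810) + 2*I*sqrt(164311) = -2031593593/5810 + 2*I*sqrt(164311)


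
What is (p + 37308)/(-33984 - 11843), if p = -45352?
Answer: 8044/45827 ≈ 0.17553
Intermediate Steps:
(p + 37308)/(-33984 - 11843) = (-45352 + 37308)/(-33984 - 11843) = -8044/(-45827) = -8044*(-1/45827) = 8044/45827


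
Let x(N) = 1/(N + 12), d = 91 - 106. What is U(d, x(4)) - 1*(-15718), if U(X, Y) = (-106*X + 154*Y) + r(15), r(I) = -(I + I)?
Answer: 138301/8 ≈ 17288.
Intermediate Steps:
r(I) = -2*I
d = -15
x(N) = 1/(12 + N)
U(X, Y) = -30 - 106*X + 154*Y (U(X, Y) = (-106*X + 154*Y) - 2*15 = (-106*X + 154*Y) - 30 = -30 - 106*X + 154*Y)
U(d, x(4)) - 1*(-15718) = (-30 - 106*(-15) + 154/(12 + 4)) - 1*(-15718) = (-30 + 1590 + 154/16) + 15718 = (-30 + 1590 + 154*(1/16)) + 15718 = (-30 + 1590 + 77/8) + 15718 = 12557/8 + 15718 = 138301/8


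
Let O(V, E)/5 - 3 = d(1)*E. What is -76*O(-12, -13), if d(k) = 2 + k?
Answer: 13680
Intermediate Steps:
O(V, E) = 15 + 15*E (O(V, E) = 15 + 5*((2 + 1)*E) = 15 + 5*(3*E) = 15 + 15*E)
-76*O(-12, -13) = -76*(15 + 15*(-13)) = -76*(15 - 195) = -76*(-180) = 13680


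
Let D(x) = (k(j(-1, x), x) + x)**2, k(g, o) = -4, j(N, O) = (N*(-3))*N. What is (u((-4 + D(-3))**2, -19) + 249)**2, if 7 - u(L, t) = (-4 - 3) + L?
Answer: 3104644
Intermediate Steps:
j(N, O) = -3*N**2 (j(N, O) = (-3*N)*N = -3*N**2)
D(x) = (-4 + x)**2
u(L, t) = 14 - L (u(L, t) = 7 - ((-4 - 3) + L) = 7 - (-7 + L) = 7 + (7 - L) = 14 - L)
(u((-4 + D(-3))**2, -19) + 249)**2 = ((14 - (-4 + (-4 - 3)**2)**2) + 249)**2 = ((14 - (-4 + (-7)**2)**2) + 249)**2 = ((14 - (-4 + 49)**2) + 249)**2 = ((14 - 1*45**2) + 249)**2 = ((14 - 1*2025) + 249)**2 = ((14 - 2025) + 249)**2 = (-2011 + 249)**2 = (-1762)**2 = 3104644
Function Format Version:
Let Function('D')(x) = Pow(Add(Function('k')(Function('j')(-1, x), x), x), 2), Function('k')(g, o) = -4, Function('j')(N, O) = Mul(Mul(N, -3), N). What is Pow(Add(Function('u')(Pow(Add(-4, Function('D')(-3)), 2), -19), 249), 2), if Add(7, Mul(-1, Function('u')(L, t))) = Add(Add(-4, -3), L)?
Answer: 3104644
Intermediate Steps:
Function('j')(N, O) = Mul(-3, Pow(N, 2)) (Function('j')(N, O) = Mul(Mul(-3, N), N) = Mul(-3, Pow(N, 2)))
Function('D')(x) = Pow(Add(-4, x), 2)
Function('u')(L, t) = Add(14, Mul(-1, L)) (Function('u')(L, t) = Add(7, Mul(-1, Add(Add(-4, -3), L))) = Add(7, Mul(-1, Add(-7, L))) = Add(7, Add(7, Mul(-1, L))) = Add(14, Mul(-1, L)))
Pow(Add(Function('u')(Pow(Add(-4, Function('D')(-3)), 2), -19), 249), 2) = Pow(Add(Add(14, Mul(-1, Pow(Add(-4, Pow(Add(-4, -3), 2)), 2))), 249), 2) = Pow(Add(Add(14, Mul(-1, Pow(Add(-4, Pow(-7, 2)), 2))), 249), 2) = Pow(Add(Add(14, Mul(-1, Pow(Add(-4, 49), 2))), 249), 2) = Pow(Add(Add(14, Mul(-1, Pow(45, 2))), 249), 2) = Pow(Add(Add(14, Mul(-1, 2025)), 249), 2) = Pow(Add(Add(14, -2025), 249), 2) = Pow(Add(-2011, 249), 2) = Pow(-1762, 2) = 3104644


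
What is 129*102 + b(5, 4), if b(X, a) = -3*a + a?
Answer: 13150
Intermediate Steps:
b(X, a) = -2*a
129*102 + b(5, 4) = 129*102 - 2*4 = 13158 - 8 = 13150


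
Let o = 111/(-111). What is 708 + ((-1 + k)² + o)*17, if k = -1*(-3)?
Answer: 759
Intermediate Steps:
k = 3
o = -1 (o = 111*(-1/111) = -1)
708 + ((-1 + k)² + o)*17 = 708 + ((-1 + 3)² - 1)*17 = 708 + (2² - 1)*17 = 708 + (4 - 1)*17 = 708 + 3*17 = 708 + 51 = 759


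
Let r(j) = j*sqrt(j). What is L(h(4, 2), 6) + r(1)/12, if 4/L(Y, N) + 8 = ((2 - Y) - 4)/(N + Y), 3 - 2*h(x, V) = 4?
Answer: -437/1092 ≈ -0.40018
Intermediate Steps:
h(x, V) = -1/2 (h(x, V) = 3/2 - 1/2*4 = 3/2 - 2 = -1/2)
L(Y, N) = 4/(-8 + (-2 - Y)/(N + Y)) (L(Y, N) = 4/(-8 + ((2 - Y) - 4)/(N + Y)) = 4/(-8 + (-2 - Y)/(N + Y)))
r(j) = j**(3/2)
L(h(4, 2), 6) + r(1)/12 = 4*(-1*6 - 1*(-1/2))/(2 + 8*6 + 9*(-1/2)) + 1**(3/2)/12 = 4*(-6 + 1/2)/(2 + 48 - 9/2) + 1*(1/12) = 4*(-11/2)/(91/2) + 1/12 = 4*(2/91)*(-11/2) + 1/12 = -44/91 + 1/12 = -437/1092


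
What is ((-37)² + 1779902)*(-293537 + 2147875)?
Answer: 3303078503598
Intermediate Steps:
((-37)² + 1779902)*(-293537 + 2147875) = (1369 + 1779902)*1854338 = 1781271*1854338 = 3303078503598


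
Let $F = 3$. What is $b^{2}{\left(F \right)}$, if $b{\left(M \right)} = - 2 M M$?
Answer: $324$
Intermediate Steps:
$b{\left(M \right)} = - 2 M^{2}$
$b^{2}{\left(F \right)} = \left(- 2 \cdot 3^{2}\right)^{2} = \left(\left(-2\right) 9\right)^{2} = \left(-18\right)^{2} = 324$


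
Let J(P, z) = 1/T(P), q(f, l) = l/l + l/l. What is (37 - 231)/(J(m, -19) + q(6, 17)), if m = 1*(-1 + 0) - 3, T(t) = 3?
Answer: -582/7 ≈ -83.143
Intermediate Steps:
m = -4 (m = 1*(-1) - 3 = -1 - 3 = -4)
q(f, l) = 2 (q(f, l) = 1 + 1 = 2)
J(P, z) = ⅓ (J(P, z) = 1/3 = ⅓)
(37 - 231)/(J(m, -19) + q(6, 17)) = (37 - 231)/(⅓ + 2) = -194/7/3 = -194*3/7 = -582/7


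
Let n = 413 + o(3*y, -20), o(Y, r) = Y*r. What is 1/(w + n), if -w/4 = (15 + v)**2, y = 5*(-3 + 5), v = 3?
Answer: -1/1483 ≈ -0.00067431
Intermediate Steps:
y = 10 (y = 5*2 = 10)
w = -1296 (w = -4*(15 + 3)**2 = -4*18**2 = -4*324 = -1296)
n = -187 (n = 413 + (3*10)*(-20) = 413 + 30*(-20) = 413 - 600 = -187)
1/(w + n) = 1/(-1296 - 187) = 1/(-1483) = -1/1483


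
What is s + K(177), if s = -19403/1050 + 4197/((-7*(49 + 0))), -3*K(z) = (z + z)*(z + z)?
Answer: -2150749697/51450 ≈ -41803.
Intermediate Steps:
K(z) = -4*z²/3 (K(z) = -(z + z)*(z + z)/3 = -2*z*2*z/3 = -4*z²/3)
s = -1580297/51450 (s = -19403*1/1050 + 4197/((-7*49)) = -19403/1050 + 4197/(-343) = -19403/1050 + 4197*(-1/343) = -19403/1050 - 4197/343 = -1580297/51450 ≈ -30.715)
s + K(177) = -1580297/51450 - 4/3*177² = -1580297/51450 - 4/3*31329 = -1580297/51450 - 41772 = -2150749697/51450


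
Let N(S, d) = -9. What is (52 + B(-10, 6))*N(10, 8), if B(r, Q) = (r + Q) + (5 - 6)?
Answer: -423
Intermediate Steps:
B(r, Q) = -1 + Q + r (B(r, Q) = (Q + r) - 1 = -1 + Q + r)
(52 + B(-10, 6))*N(10, 8) = (52 + (-1 + 6 - 10))*(-9) = (52 - 5)*(-9) = 47*(-9) = -423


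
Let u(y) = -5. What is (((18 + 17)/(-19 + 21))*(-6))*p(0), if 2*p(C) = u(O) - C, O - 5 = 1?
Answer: 525/2 ≈ 262.50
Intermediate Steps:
O = 6 (O = 5 + 1 = 6)
p(C) = -5/2 - C/2 (p(C) = (-5 - C)/2 = -5/2 - C/2)
(((18 + 17)/(-19 + 21))*(-6))*p(0) = (((18 + 17)/(-19 + 21))*(-6))*(-5/2 - ½*0) = ((35/2)*(-6))*(-5/2 + 0) = ((35*(½))*(-6))*(-5/2) = ((35/2)*(-6))*(-5/2) = -105*(-5/2) = 525/2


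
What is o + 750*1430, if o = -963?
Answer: 1071537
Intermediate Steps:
o + 750*1430 = -963 + 750*1430 = -963 + 1072500 = 1071537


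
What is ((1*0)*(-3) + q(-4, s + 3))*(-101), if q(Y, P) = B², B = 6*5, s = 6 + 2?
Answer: -90900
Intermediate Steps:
s = 8
B = 30
q(Y, P) = 900 (q(Y, P) = 30² = 900)
((1*0)*(-3) + q(-4, s + 3))*(-101) = ((1*0)*(-3) + 900)*(-101) = (0*(-3) + 900)*(-101) = (0 + 900)*(-101) = 900*(-101) = -90900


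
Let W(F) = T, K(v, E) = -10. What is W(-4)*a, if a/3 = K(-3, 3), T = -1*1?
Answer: 30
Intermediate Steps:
T = -1
W(F) = -1
a = -30 (a = 3*(-10) = -30)
W(-4)*a = -1*(-30) = 30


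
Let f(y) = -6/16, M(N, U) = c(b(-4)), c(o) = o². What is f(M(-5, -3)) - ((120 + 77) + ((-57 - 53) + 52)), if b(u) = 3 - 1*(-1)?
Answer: -1115/8 ≈ -139.38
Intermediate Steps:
b(u) = 4 (b(u) = 3 + 1 = 4)
M(N, U) = 16 (M(N, U) = 4² = 16)
f(y) = -3/8 (f(y) = -6*1/16 = -3/8)
f(M(-5, -3)) - ((120 + 77) + ((-57 - 53) + 52)) = -3/8 - ((120 + 77) + ((-57 - 53) + 52)) = -3/8 - (197 + (-110 + 52)) = -3/8 - (197 - 58) = -3/8 - 1*139 = -3/8 - 139 = -1115/8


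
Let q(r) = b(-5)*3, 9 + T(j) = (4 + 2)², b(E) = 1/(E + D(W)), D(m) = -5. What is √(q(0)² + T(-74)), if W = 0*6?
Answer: 3*√301/10 ≈ 5.2048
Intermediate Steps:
W = 0
b(E) = 1/(-5 + E) (b(E) = 1/(E - 5) = 1/(-5 + E))
T(j) = 27 (T(j) = -9 + (4 + 2)² = -9 + 6² = -9 + 36 = 27)
q(r) = -3/10 (q(r) = 3/(-5 - 5) = 3/(-10) = -⅒*3 = -3/10)
√(q(0)² + T(-74)) = √((-3/10)² + 27) = √(9/100 + 27) = √(2709/100) = 3*√301/10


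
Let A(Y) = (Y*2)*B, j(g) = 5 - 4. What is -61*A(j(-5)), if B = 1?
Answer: -122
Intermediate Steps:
j(g) = 1
A(Y) = 2*Y (A(Y) = (Y*2)*1 = (2*Y)*1 = 2*Y)
-61*A(j(-5)) = -122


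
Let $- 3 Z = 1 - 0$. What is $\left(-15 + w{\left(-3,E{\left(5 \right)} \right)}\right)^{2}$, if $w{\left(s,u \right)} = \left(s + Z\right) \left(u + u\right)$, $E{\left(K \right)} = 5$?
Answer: $\frac{21025}{9} \approx 2336.1$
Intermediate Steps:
$Z = - \frac{1}{3}$ ($Z = - \frac{1 - 0}{3} = - \frac{1 + 0}{3} = \left(- \frac{1}{3}\right) 1 = - \frac{1}{3} \approx -0.33333$)
$w{\left(s,u \right)} = 2 u \left(- \frac{1}{3} + s\right)$ ($w{\left(s,u \right)} = \left(s - \frac{1}{3}\right) \left(u + u\right) = \left(- \frac{1}{3} + s\right) 2 u = 2 u \left(- \frac{1}{3} + s\right)$)
$\left(-15 + w{\left(-3,E{\left(5 \right)} \right)}\right)^{2} = \left(-15 + \frac{2}{3} \cdot 5 \left(-1 + 3 \left(-3\right)\right)\right)^{2} = \left(-15 + \frac{2}{3} \cdot 5 \left(-1 - 9\right)\right)^{2} = \left(-15 + \frac{2}{3} \cdot 5 \left(-10\right)\right)^{2} = \left(-15 - \frac{100}{3}\right)^{2} = \left(- \frac{145}{3}\right)^{2} = \frac{21025}{9}$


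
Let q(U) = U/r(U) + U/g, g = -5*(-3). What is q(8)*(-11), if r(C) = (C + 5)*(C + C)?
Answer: -2453/390 ≈ -6.2897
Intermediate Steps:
r(C) = 2*C*(5 + C) (r(C) = (5 + C)*(2*C) = 2*C*(5 + C))
g = 15
q(U) = 1/(2*(5 + U)) + U/15 (q(U) = U/((2*U*(5 + U))) + U/15 = U*(1/(2*U*(5 + U))) + U*(1/15) = 1/(2*(5 + U)) + U/15)
q(8)*(-11) = ((15 + 2*8*(5 + 8))/(30*(5 + 8)))*(-11) = ((1/30)*(15 + 2*8*13)/13)*(-11) = ((1/30)*(1/13)*(15 + 208))*(-11) = ((1/30)*(1/13)*223)*(-11) = (223/390)*(-11) = -2453/390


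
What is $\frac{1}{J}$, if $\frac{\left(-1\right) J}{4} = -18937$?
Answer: $\frac{1}{75748} \approx 1.3202 \cdot 10^{-5}$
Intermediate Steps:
$J = 75748$ ($J = \left(-4\right) \left(-18937\right) = 75748$)
$\frac{1}{J} = \frac{1}{75748}$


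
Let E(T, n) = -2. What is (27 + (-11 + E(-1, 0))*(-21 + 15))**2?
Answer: 11025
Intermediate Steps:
(27 + (-11 + E(-1, 0))*(-21 + 15))**2 = (27 + (-11 - 2)*(-21 + 15))**2 = (27 - 13*(-6))**2 = (27 + 78)**2 = 105**2 = 11025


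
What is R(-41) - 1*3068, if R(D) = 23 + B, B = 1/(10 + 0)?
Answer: -30449/10 ≈ -3044.9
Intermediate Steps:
B = ⅒ (B = 1/10 = ⅒ ≈ 0.10000)
R(D) = 231/10 (R(D) = 23 + ⅒ = 231/10)
R(-41) - 1*3068 = 231/10 - 1*3068 = 231/10 - 3068 = -30449/10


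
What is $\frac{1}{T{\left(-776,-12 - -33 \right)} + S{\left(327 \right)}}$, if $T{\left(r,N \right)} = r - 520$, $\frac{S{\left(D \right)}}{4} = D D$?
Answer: $\frac{1}{426420} \approx 2.3451 \cdot 10^{-6}$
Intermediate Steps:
$S{\left(D \right)} = 4 D^{2}$ ($S{\left(D \right)} = 4 D D = 4 D^{2}$)
$T{\left(r,N \right)} = -520 + r$
$\frac{1}{T{\left(-776,-12 - -33 \right)} + S{\left(327 \right)}} = \frac{1}{\left(-520 - 776\right) + 4 \cdot 327^{2}} = \frac{1}{-1296 + 4 \cdot 106929} = \frac{1}{-1296 + 427716} = \frac{1}{426420}$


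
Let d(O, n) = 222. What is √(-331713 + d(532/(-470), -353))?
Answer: I*√331491 ≈ 575.75*I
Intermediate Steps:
√(-331713 + d(532/(-470), -353)) = √(-331713 + 222) = √(-331491) = I*√331491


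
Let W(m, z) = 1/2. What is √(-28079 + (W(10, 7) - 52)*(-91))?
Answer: I*√93570/2 ≈ 152.95*I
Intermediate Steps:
W(m, z) = ½
√(-28079 + (W(10, 7) - 52)*(-91)) = √(-28079 + (½ - 52)*(-91)) = √(-28079 - 103/2*(-91)) = √(-28079 + 9373/2) = √(-46785/2) = I*√93570/2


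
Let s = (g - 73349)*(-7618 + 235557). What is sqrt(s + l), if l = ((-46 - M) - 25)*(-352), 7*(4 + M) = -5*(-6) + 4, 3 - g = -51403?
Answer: 3*I*sqrt(27231152109)/7 ≈ 70722.0*I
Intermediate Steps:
g = 51406 (g = 3 - 1*(-51403) = 3 + 51403 = 51406)
M = 6/7 (M = -4 + (-5*(-6) + 4)/7 = -4 + (30 + 4)/7 = -4 + (1/7)*34 = -4 + 34/7 = 6/7 ≈ 0.85714)
s = -5001665477 (s = (51406 - 73349)*(-7618 + 235557) = -21943*227939 = -5001665477)
l = 177056/7 (l = ((-46 - 1*6/7) - 25)*(-352) = ((-46 - 6/7) - 25)*(-352) = (-328/7 - 25)*(-352) = -503/7*(-352) = 177056/7 ≈ 25294.)
sqrt(s + l) = sqrt(-5001665477 + 177056/7) = sqrt(-35011481283/7) = 3*I*sqrt(27231152109)/7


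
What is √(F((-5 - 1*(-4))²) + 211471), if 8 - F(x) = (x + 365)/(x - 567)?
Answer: 6*√470477595/283 ≈ 459.87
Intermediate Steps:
F(x) = 8 - (365 + x)/(-567 + x) (F(x) = 8 - (x + 365)/(x - 567) = 8 - (365 + x)/(-567 + x))
√(F((-5 - 1*(-4))²) + 211471) = √((-4901 + 7*(-5 - 1*(-4))²)/(-567 + (-5 - 1*(-4))²) + 211471) = √((-4901 + 7*(-5 + 4)²)/(-567 + (-5 + 4)²) + 211471) = √((-4901 + 7*(-1)²)/(-567 + (-1)²) + 211471) = √((-4901 + 7*1)/(-567 + 1) + 211471) = √((-4901 + 7)/(-566) + 211471) = √(-1/566*(-4894) + 211471) = √(2447/283 + 211471) = √(59848740/283) = 6*√470477595/283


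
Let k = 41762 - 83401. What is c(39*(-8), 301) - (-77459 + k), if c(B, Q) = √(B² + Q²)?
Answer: 119098 + √187945 ≈ 1.1953e+5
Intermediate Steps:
k = -41639
c(39*(-8), 301) - (-77459 + k) = √((39*(-8))² + 301²) - (-77459 - 41639) = √((-312)² + 90601) - 1*(-119098) = √(97344 + 90601) + 119098 = √187945 + 119098 = 119098 + √187945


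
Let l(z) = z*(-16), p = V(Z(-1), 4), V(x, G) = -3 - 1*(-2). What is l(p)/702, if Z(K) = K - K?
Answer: 8/351 ≈ 0.022792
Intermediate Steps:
Z(K) = 0
V(x, G) = -1 (V(x, G) = -3 + 2 = -1)
p = -1
l(z) = -16*z
l(p)/702 = -16*(-1)/702 = 16*(1/702) = 8/351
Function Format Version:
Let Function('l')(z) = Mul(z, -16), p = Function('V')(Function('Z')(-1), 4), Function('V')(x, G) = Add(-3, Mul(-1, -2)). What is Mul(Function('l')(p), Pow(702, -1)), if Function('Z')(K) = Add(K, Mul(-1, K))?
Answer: Rational(8, 351) ≈ 0.022792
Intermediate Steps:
Function('Z')(K) = 0
Function('V')(x, G) = -1 (Function('V')(x, G) = Add(-3, 2) = -1)
p = -1
Function('l')(z) = Mul(-16, z)
Mul(Function('l')(p), Pow(702, -1)) = Mul(Mul(-16, -1), Pow(702, -1)) = Mul(16, Rational(1, 702)) = Rational(8, 351)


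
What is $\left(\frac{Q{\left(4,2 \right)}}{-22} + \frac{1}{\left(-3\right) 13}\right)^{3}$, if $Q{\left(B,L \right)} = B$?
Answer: $- \frac{704969}{78953589} \approx -0.0089289$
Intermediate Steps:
$\left(\frac{Q{\left(4,2 \right)}}{-22} + \frac{1}{\left(-3\right) 13}\right)^{3} = \left(\frac{4}{-22} + \frac{1}{\left(-3\right) 13}\right)^{3} = \left(4 \left(- \frac{1}{22}\right) - \frac{1}{39}\right)^{3} = \left(- \frac{2}{11} - \frac{1}{39}\right)^{3} = \left(- \frac{89}{429}\right)^{3} = - \frac{704969}{78953589}$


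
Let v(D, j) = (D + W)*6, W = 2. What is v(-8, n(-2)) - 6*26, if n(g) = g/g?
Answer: -192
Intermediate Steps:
n(g) = 1
v(D, j) = 12 + 6*D (v(D, j) = (D + 2)*6 = (2 + D)*6 = 12 + 6*D)
v(-8, n(-2)) - 6*26 = (12 + 6*(-8)) - 6*26 = (12 - 48) - 156 = -36 - 156 = -192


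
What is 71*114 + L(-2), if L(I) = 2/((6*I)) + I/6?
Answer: 16187/2 ≈ 8093.5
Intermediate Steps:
L(I) = 1/(3*I) + I/6 (L(I) = 2*(1/(6*I)) + I*(⅙) = 1/(3*I) + I/6)
71*114 + L(-2) = 71*114 + (⅙)*(2 + (-2)²)/(-2) = 8094 + (⅙)*(-½)*(2 + 4) = 8094 + (⅙)*(-½)*6 = 8094 - ½ = 16187/2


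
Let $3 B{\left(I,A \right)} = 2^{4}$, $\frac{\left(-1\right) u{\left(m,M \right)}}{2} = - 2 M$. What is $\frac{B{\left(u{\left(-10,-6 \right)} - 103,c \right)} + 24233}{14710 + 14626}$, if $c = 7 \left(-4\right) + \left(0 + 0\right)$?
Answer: $\frac{72715}{88008} \approx 0.82623$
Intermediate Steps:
$u{\left(m,M \right)} = 4 M$ ($u{\left(m,M \right)} = - 2 \left(- 2 M\right) = 4 M$)
$c = -28$ ($c = -28 + 0 = -28$)
$B{\left(I,A \right)} = \frac{16}{3}$ ($B{\left(I,A \right)} = \frac{2^{4}}{3} = \frac{1}{3} \cdot 16 = \frac{16}{3}$)
$\frac{B{\left(u{\left(-10,-6 \right)} - 103,c \right)} + 24233}{14710 + 14626} = \frac{\frac{16}{3} + 24233}{14710 + 14626} = \frac{72715}{3 \cdot 29336} = \frac{72715}{3} \cdot \frac{1}{29336} = \frac{72715}{88008}$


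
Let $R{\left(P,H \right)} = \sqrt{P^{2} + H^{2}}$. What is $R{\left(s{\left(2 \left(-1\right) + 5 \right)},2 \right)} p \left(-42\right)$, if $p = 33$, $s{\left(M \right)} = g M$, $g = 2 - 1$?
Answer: $- 1386 \sqrt{13} \approx -4997.3$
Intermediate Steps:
$g = 1$ ($g = 2 - 1 = 1$)
$s{\left(M \right)} = M$ ($s{\left(M \right)} = 1 M = M$)
$R{\left(P,H \right)} = \sqrt{H^{2} + P^{2}}$
$R{\left(s{\left(2 \left(-1\right) + 5 \right)},2 \right)} p \left(-42\right) = \sqrt{2^{2} + \left(2 \left(-1\right) + 5\right)^{2}} \cdot 33 \left(-42\right) = \sqrt{4 + \left(-2 + 5\right)^{2}} \cdot 33 \left(-42\right) = \sqrt{4 + 3^{2}} \cdot 33 \left(-42\right) = \sqrt{4 + 9} \cdot 33 \left(-42\right) = \sqrt{13} \cdot 33 \left(-42\right) = 33 \sqrt{13} \left(-42\right) = - 1386 \sqrt{13}$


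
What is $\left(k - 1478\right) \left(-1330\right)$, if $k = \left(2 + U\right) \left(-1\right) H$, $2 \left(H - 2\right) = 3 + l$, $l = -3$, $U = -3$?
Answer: $1963080$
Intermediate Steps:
$H = 2$ ($H = 2 + \frac{3 - 3}{2} = 2 + \frac{1}{2} \cdot 0 = 2 + 0 = 2$)
$k = 2$ ($k = \left(2 - 3\right) \left(-1\right) 2 = \left(-1\right) \left(-1\right) 2 = 1 \cdot 2 = 2$)
$\left(k - 1478\right) \left(-1330\right) = \left(2 - 1478\right) \left(-1330\right) = \left(-1476\right) \left(-1330\right) = 1963080$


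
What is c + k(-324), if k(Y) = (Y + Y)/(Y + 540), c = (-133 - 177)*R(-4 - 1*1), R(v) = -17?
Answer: 5267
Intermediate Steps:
c = 5270 (c = (-133 - 177)*(-17) = -310*(-17) = 5270)
k(Y) = 2*Y/(540 + Y) (k(Y) = (2*Y)/(540 + Y) = 2*Y/(540 + Y))
c + k(-324) = 5270 + 2*(-324)/(540 - 324) = 5270 + 2*(-324)/216 = 5270 + 2*(-324)*(1/216) = 5270 - 3 = 5267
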